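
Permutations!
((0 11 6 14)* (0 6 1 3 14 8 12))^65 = ((0 11 1 3 14 6 8 12))^65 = (0 11 1 3 14 6 8 12)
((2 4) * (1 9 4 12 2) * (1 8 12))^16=((1 9 4 8 12 2))^16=(1 12 4)(2 8 9)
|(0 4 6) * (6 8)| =4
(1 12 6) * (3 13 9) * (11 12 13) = (1 13 9 3 11 12 6) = [0, 13, 2, 11, 4, 5, 1, 7, 8, 3, 10, 12, 6, 9]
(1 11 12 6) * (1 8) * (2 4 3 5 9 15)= (1 11 12 6 8)(2 4 3 5 9 15)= [0, 11, 4, 5, 3, 9, 8, 7, 1, 15, 10, 12, 6, 13, 14, 2]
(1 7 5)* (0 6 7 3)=(0 6 7 5 1 3)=[6, 3, 2, 0, 4, 1, 7, 5]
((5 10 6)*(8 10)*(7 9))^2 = (5 10)(6 8)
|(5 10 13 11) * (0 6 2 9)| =4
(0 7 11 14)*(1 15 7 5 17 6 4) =(0 5 17 6 4 1 15 7 11 14) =[5, 15, 2, 3, 1, 17, 4, 11, 8, 9, 10, 14, 12, 13, 0, 7, 16, 6]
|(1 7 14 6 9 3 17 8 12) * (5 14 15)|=11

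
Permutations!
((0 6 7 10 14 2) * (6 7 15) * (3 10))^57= ((0 7 3 10 14 2)(6 15))^57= (0 10)(2 3)(6 15)(7 14)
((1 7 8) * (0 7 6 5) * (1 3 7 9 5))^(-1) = ((0 9 5)(1 6)(3 7 8))^(-1) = (0 5 9)(1 6)(3 8 7)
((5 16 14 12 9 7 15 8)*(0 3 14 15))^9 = (0 12)(3 9)(5 16 15 8)(7 14)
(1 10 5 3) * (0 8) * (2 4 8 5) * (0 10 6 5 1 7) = [1, 6, 4, 7, 8, 3, 5, 0, 10, 9, 2] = (0 1 6 5 3 7)(2 4 8 10)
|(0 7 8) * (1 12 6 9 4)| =15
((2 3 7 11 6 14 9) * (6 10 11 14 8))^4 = (2 9 14 7 3)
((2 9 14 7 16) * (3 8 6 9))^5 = (2 14 8 16 9 3 7 6)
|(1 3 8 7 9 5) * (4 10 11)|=6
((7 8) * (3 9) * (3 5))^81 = ((3 9 5)(7 8))^81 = (9)(7 8)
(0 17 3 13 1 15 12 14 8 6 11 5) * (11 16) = [17, 15, 2, 13, 4, 0, 16, 7, 6, 9, 10, 5, 14, 1, 8, 12, 11, 3] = (0 17 3 13 1 15 12 14 8 6 16 11 5)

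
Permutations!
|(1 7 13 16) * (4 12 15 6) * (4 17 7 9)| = 10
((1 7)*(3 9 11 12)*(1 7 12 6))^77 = (1 6 11 9 3 12)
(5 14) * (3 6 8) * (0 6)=(0 6 8 3)(5 14)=[6, 1, 2, 0, 4, 14, 8, 7, 3, 9, 10, 11, 12, 13, 5]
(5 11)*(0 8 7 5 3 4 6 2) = [8, 1, 0, 4, 6, 11, 2, 5, 7, 9, 10, 3] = (0 8 7 5 11 3 4 6 2)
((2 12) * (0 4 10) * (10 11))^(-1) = (0 10 11 4)(2 12)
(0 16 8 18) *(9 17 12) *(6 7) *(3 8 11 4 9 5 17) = (0 16 11 4 9 3 8 18)(5 17 12)(6 7) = [16, 1, 2, 8, 9, 17, 7, 6, 18, 3, 10, 4, 5, 13, 14, 15, 11, 12, 0]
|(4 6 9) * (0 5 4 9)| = 4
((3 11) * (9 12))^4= ((3 11)(9 12))^4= (12)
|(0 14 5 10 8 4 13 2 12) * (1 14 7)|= 11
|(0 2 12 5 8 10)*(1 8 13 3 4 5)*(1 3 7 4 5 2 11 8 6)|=28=|(0 11 8 10)(1 6)(2 12 3 5 13 7 4)|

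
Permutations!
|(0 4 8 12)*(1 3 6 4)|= 7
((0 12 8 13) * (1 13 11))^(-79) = ((0 12 8 11 1 13))^(-79) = (0 13 1 11 8 12)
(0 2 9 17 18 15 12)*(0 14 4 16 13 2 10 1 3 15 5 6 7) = (0 10 1 3 15 12 14 4 16 13 2 9 17 18 5 6 7) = [10, 3, 9, 15, 16, 6, 7, 0, 8, 17, 1, 11, 14, 2, 4, 12, 13, 18, 5]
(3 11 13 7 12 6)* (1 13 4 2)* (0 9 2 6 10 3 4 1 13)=(0 9 2 13 7 12 10 3 11 1)(4 6)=[9, 0, 13, 11, 6, 5, 4, 12, 8, 2, 3, 1, 10, 7]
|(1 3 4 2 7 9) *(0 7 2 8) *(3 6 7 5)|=20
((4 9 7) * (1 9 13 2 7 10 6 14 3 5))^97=(1 5 3 14 6 10 9)(2 7 4 13)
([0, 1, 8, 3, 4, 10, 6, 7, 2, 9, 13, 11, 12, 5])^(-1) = (2 8)(5 13 10)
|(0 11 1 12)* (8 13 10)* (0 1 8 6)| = |(0 11 8 13 10 6)(1 12)| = 6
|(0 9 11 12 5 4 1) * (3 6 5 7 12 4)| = |(0 9 11 4 1)(3 6 5)(7 12)| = 30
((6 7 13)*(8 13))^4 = (13)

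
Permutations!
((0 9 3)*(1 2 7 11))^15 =(1 11 7 2)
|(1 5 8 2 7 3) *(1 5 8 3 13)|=|(1 8 2 7 13)(3 5)|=10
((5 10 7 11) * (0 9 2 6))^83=(0 6 2 9)(5 11 7 10)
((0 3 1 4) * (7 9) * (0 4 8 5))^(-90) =((0 3 1 8 5)(7 9))^(-90) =(9)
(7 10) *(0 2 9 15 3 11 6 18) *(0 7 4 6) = (0 2 9 15 3 11)(4 6 18 7 10) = [2, 1, 9, 11, 6, 5, 18, 10, 8, 15, 4, 0, 12, 13, 14, 3, 16, 17, 7]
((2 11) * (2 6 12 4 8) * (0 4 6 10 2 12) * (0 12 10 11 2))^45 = ((0 4 8 10)(6 12))^45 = (0 4 8 10)(6 12)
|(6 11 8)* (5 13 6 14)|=6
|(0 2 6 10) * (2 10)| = |(0 10)(2 6)| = 2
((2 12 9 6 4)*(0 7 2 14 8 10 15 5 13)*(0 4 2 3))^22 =((0 7 3)(2 12 9 6)(4 14 8 10 15 5 13))^22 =(0 7 3)(2 9)(4 14 8 10 15 5 13)(6 12)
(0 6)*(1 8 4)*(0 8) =(0 6 8 4 1) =[6, 0, 2, 3, 1, 5, 8, 7, 4]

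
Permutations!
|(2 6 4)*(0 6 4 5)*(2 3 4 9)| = |(0 6 5)(2 9)(3 4)| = 6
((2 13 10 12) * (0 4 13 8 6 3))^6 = ((0 4 13 10 12 2 8 6 3))^6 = (0 8 10)(2 13 3)(4 6 12)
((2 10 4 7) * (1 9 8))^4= ((1 9 8)(2 10 4 7))^4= (10)(1 9 8)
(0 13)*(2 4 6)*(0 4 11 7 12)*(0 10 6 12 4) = [13, 1, 11, 3, 12, 5, 2, 4, 8, 9, 6, 7, 10, 0] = (0 13)(2 11 7 4 12 10 6)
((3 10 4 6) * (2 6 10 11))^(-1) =((2 6 3 11)(4 10))^(-1) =(2 11 3 6)(4 10)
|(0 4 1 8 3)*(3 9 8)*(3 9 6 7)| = 8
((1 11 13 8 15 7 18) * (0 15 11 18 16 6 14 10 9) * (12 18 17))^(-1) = ((0 15 7 16 6 14 10 9)(1 17 12 18)(8 11 13))^(-1) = (0 9 10 14 6 16 7 15)(1 18 12 17)(8 13 11)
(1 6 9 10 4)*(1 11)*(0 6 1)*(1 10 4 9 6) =[1, 10, 2, 3, 11, 5, 6, 7, 8, 4, 9, 0] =(0 1 10 9 4 11)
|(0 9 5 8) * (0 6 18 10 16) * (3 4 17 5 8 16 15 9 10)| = |(0 10 15 9 8 6 18 3 4 17 5 16)| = 12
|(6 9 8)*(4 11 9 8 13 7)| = |(4 11 9 13 7)(6 8)| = 10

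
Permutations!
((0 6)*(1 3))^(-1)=(0 6)(1 3)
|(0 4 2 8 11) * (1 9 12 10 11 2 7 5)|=18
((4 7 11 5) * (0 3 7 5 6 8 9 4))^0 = ((0 3 7 11 6 8 9 4 5))^0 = (11)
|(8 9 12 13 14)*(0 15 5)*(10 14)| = 6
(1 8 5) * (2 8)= (1 2 8 5)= [0, 2, 8, 3, 4, 1, 6, 7, 5]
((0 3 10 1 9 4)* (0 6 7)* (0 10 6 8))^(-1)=(0 8 4 9 1 10 7 6 3)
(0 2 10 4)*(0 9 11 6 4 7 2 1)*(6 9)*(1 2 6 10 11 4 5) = (0 2 11 9 4 10 7 6 5 1) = [2, 0, 11, 3, 10, 1, 5, 6, 8, 4, 7, 9]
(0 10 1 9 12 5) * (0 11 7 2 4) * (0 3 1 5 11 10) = [0, 9, 4, 1, 3, 10, 6, 2, 8, 12, 5, 7, 11] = (1 9 12 11 7 2 4 3)(5 10)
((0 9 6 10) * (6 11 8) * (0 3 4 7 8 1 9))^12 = ((1 9 11)(3 4 7 8 6 10))^12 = (11)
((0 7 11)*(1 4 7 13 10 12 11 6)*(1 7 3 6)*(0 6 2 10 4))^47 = (0 3 12 7 13 2 11 1 4 10 6)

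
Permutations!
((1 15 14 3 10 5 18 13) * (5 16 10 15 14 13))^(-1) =((1 14 3 15 13)(5 18)(10 16))^(-1) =(1 13 15 3 14)(5 18)(10 16)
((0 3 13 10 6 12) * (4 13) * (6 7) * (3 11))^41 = (0 10 11 7 3 6 4 12 13)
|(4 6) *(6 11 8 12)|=|(4 11 8 12 6)|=5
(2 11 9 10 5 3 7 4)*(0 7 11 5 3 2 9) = (0 7 4 9 10 3 11)(2 5) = [7, 1, 5, 11, 9, 2, 6, 4, 8, 10, 3, 0]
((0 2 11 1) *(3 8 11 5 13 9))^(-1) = (0 1 11 8 3 9 13 5 2)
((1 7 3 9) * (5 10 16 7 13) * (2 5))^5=((1 13 2 5 10 16 7 3 9))^5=(1 16 13 7 2 3 5 9 10)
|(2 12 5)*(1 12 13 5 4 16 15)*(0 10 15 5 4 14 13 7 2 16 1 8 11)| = |(0 10 15 8 11)(1 12 14 13 4)(2 7)(5 16)| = 10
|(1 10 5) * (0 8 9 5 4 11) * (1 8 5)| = 8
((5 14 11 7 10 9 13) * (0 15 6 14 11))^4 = ((0 15 6 14)(5 11 7 10 9 13))^4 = (15)(5 9 7)(10 11 13)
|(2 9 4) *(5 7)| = |(2 9 4)(5 7)| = 6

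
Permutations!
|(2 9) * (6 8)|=|(2 9)(6 8)|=2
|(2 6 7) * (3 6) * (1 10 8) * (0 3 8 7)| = 15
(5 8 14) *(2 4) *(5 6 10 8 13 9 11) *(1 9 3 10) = [0, 9, 4, 10, 2, 13, 1, 7, 14, 11, 8, 5, 12, 3, 6] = (1 9 11 5 13 3 10 8 14 6)(2 4)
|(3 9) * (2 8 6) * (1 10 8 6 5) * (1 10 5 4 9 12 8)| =|(1 5 10)(2 6)(3 12 8 4 9)| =30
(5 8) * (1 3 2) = (1 3 2)(5 8) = [0, 3, 1, 2, 4, 8, 6, 7, 5]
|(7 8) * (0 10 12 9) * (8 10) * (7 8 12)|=|(0 12 9)(7 10)|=6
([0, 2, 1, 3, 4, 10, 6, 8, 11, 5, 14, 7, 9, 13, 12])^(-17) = [0, 2, 1, 3, 4, 12, 6, 8, 11, 14, 9, 7, 10, 13, 5]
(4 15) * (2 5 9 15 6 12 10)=(2 5 9 15 4 6 12 10)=[0, 1, 5, 3, 6, 9, 12, 7, 8, 15, 2, 11, 10, 13, 14, 4]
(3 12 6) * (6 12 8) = (12)(3 8 6) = [0, 1, 2, 8, 4, 5, 3, 7, 6, 9, 10, 11, 12]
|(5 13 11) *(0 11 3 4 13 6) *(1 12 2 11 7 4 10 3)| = 10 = |(0 7 4 13 1 12 2 11 5 6)(3 10)|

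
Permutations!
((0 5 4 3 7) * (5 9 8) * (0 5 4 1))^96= ((0 9 8 4 3 7 5 1))^96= (9)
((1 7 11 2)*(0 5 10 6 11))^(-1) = (0 7 1 2 11 6 10 5)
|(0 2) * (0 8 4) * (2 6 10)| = 6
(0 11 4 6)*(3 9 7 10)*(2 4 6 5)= (0 11 6)(2 4 5)(3 9 7 10)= [11, 1, 4, 9, 5, 2, 0, 10, 8, 7, 3, 6]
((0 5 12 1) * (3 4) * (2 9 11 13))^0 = ((0 5 12 1)(2 9 11 13)(3 4))^0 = (13)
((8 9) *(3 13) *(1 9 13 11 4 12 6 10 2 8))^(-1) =((1 9)(2 8 13 3 11 4 12 6 10))^(-1) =(1 9)(2 10 6 12 4 11 3 13 8)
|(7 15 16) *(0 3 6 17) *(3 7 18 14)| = 9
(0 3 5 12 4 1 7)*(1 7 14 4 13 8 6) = [3, 14, 2, 5, 7, 12, 1, 0, 6, 9, 10, 11, 13, 8, 4] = (0 3 5 12 13 8 6 1 14 4 7)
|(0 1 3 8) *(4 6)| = |(0 1 3 8)(4 6)| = 4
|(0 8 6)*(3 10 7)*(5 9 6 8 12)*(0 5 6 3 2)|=9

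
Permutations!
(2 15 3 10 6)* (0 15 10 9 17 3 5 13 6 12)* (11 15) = [11, 1, 10, 9, 4, 13, 2, 7, 8, 17, 12, 15, 0, 6, 14, 5, 16, 3] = (0 11 15 5 13 6 2 10 12)(3 9 17)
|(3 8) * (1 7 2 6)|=|(1 7 2 6)(3 8)|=4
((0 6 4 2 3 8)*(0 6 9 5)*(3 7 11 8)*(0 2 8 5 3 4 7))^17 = ((0 9 3 4 8 6 7 11 5 2))^17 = (0 11 8 9 5 6 3 2 7 4)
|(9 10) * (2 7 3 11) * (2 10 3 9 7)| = |(3 11 10 7 9)| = 5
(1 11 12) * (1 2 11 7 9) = [0, 7, 11, 3, 4, 5, 6, 9, 8, 1, 10, 12, 2] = (1 7 9)(2 11 12)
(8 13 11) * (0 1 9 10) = (0 1 9 10)(8 13 11) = [1, 9, 2, 3, 4, 5, 6, 7, 13, 10, 0, 8, 12, 11]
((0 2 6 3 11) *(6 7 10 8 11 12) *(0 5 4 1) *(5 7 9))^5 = (0 1 4 5 9 2)(3 6 12)(7 10 8 11)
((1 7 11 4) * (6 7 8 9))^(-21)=(11)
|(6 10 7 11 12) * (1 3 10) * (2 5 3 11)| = 20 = |(1 11 12 6)(2 5 3 10 7)|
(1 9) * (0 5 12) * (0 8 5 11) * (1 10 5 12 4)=[11, 9, 2, 3, 1, 4, 6, 7, 12, 10, 5, 0, 8]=(0 11)(1 9 10 5 4)(8 12)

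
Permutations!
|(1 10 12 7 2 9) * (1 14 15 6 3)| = 10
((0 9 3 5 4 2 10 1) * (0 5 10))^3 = (0 10 4 9 1 2 3 5)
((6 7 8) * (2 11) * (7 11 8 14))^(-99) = ((2 8 6 11)(7 14))^(-99) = (2 8 6 11)(7 14)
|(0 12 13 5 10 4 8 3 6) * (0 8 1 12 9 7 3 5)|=|(0 9 7 3 6 8 5 10 4 1 12 13)|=12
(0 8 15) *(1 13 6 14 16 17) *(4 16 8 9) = [9, 13, 2, 3, 16, 5, 14, 7, 15, 4, 10, 11, 12, 6, 8, 0, 17, 1] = (0 9 4 16 17 1 13 6 14 8 15)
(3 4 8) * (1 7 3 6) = (1 7 3 4 8 6) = [0, 7, 2, 4, 8, 5, 1, 3, 6]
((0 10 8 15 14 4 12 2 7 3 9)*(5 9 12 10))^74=(0 9 5)(2 3)(4 14 15 8 10)(7 12)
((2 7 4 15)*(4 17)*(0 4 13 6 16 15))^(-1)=(0 4)(2 15 16 6 13 17 7)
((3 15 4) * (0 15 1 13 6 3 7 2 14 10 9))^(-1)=((0 15 4 7 2 14 10 9)(1 13 6 3))^(-1)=(0 9 10 14 2 7 4 15)(1 3 6 13)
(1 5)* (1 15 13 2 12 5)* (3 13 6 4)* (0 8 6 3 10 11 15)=(0 8 6 4 10 11 15 3 13 2 12 5)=[8, 1, 12, 13, 10, 0, 4, 7, 6, 9, 11, 15, 5, 2, 14, 3]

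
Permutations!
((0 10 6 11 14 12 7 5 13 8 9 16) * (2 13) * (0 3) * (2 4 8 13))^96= ((0 10 6 11 14 12 7 5 4 8 9 16 3))^96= (0 12 9 6 5 3 14 8 10 7 16 11 4)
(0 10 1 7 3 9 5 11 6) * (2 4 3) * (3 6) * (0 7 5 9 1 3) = (0 10 3 1 5 11)(2 4 6 7) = [10, 5, 4, 1, 6, 11, 7, 2, 8, 9, 3, 0]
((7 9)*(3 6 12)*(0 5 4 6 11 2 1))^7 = (0 2 3 6 5 1 11 12 4)(7 9)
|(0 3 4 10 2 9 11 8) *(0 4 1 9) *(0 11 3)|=15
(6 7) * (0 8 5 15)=[8, 1, 2, 3, 4, 15, 7, 6, 5, 9, 10, 11, 12, 13, 14, 0]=(0 8 5 15)(6 7)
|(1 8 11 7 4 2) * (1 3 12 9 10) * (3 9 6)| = 24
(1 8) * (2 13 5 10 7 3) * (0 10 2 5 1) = (0 10 7 3 5 2 13 1 8) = [10, 8, 13, 5, 4, 2, 6, 3, 0, 9, 7, 11, 12, 1]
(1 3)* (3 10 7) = (1 10 7 3) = [0, 10, 2, 1, 4, 5, 6, 3, 8, 9, 7]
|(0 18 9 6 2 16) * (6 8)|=7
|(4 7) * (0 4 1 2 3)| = |(0 4 7 1 2 3)| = 6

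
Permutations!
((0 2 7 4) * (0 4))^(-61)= ((0 2 7))^(-61)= (0 7 2)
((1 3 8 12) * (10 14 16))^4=(10 14 16)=((1 3 8 12)(10 14 16))^4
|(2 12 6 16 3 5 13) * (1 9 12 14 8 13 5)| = 12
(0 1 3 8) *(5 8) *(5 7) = (0 1 3 7 5 8) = [1, 3, 2, 7, 4, 8, 6, 5, 0]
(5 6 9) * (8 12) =(5 6 9)(8 12) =[0, 1, 2, 3, 4, 6, 9, 7, 12, 5, 10, 11, 8]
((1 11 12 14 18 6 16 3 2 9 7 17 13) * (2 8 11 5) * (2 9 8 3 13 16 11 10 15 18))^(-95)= ((1 5 9 7 17 16 13)(2 8 10 15 18 6 11 12 14))^(-95)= (1 7 13 9 16 5 17)(2 18 14 15 12 10 11 8 6)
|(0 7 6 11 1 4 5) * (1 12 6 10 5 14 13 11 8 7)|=12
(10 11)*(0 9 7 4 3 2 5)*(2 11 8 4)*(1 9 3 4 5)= [3, 9, 1, 11, 4, 0, 6, 2, 5, 7, 8, 10]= (0 3 11 10 8 5)(1 9 7 2)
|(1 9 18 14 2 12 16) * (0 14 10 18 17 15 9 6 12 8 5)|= 60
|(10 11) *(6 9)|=|(6 9)(10 11)|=2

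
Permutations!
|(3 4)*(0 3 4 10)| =3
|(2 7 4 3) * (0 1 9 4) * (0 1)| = 6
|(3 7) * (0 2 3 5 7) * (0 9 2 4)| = 6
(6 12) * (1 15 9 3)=(1 15 9 3)(6 12)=[0, 15, 2, 1, 4, 5, 12, 7, 8, 3, 10, 11, 6, 13, 14, 9]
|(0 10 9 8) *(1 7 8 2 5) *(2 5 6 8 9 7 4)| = 10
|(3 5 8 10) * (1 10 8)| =4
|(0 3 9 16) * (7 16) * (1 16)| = |(0 3 9 7 1 16)| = 6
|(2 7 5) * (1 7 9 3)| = 6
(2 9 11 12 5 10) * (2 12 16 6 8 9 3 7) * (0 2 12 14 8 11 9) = (0 2 3 7 12 5 10 14 8)(6 11 16) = [2, 1, 3, 7, 4, 10, 11, 12, 0, 9, 14, 16, 5, 13, 8, 15, 6]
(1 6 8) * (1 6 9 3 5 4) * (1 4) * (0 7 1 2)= (0 7 1 9 3 5 2)(6 8)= [7, 9, 0, 5, 4, 2, 8, 1, 6, 3]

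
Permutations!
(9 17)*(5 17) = (5 17 9) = [0, 1, 2, 3, 4, 17, 6, 7, 8, 5, 10, 11, 12, 13, 14, 15, 16, 9]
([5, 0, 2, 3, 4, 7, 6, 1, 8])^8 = (8)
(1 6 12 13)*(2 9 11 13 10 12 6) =(1 2 9 11 13)(10 12) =[0, 2, 9, 3, 4, 5, 6, 7, 8, 11, 12, 13, 10, 1]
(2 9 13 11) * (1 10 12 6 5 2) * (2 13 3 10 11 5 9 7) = (1 11)(2 7)(3 10 12 6 9)(5 13) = [0, 11, 7, 10, 4, 13, 9, 2, 8, 3, 12, 1, 6, 5]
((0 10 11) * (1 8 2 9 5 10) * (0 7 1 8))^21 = (0 9 11)(1 2 10)(5 7 8)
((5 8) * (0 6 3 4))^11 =((0 6 3 4)(5 8))^11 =(0 4 3 6)(5 8)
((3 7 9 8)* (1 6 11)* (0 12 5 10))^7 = (0 10 5 12)(1 6 11)(3 8 9 7)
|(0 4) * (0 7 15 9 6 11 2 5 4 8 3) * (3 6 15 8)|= 14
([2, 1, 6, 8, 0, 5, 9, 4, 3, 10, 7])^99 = [2, 1, 6, 8, 0, 5, 9, 4, 3, 10, 7]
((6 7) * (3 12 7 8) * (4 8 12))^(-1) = (3 8 4)(6 7 12)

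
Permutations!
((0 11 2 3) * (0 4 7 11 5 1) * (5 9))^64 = ((0 9 5 1)(2 3 4 7 11))^64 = (2 11 7 4 3)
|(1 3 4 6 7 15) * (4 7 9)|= |(1 3 7 15)(4 6 9)|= 12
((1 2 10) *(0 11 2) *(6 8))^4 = ((0 11 2 10 1)(6 8))^4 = (0 1 10 2 11)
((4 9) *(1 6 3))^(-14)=(9)(1 6 3)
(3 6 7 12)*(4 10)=(3 6 7 12)(4 10)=[0, 1, 2, 6, 10, 5, 7, 12, 8, 9, 4, 11, 3]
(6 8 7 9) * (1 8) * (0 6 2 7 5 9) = (0 6 1 8 5 9 2 7) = [6, 8, 7, 3, 4, 9, 1, 0, 5, 2]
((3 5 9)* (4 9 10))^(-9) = ((3 5 10 4 9))^(-9) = (3 5 10 4 9)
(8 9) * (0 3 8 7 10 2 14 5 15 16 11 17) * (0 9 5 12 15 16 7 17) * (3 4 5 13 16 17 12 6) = [4, 1, 14, 8, 5, 17, 3, 10, 13, 12, 2, 0, 15, 16, 6, 7, 11, 9] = (0 4 5 17 9 12 15 7 10 2 14 6 3 8 13 16 11)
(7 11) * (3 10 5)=(3 10 5)(7 11)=[0, 1, 2, 10, 4, 3, 6, 11, 8, 9, 5, 7]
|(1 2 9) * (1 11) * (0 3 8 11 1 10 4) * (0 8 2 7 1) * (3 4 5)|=|(0 4 8 11 10 5 3 2 9)(1 7)|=18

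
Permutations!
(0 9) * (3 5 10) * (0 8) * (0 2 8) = (0 9)(2 8)(3 5 10) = [9, 1, 8, 5, 4, 10, 6, 7, 2, 0, 3]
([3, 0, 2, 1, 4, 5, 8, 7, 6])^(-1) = (0 1 3)(6 8)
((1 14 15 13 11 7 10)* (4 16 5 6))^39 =(1 11 14 7 15 10 13)(4 6 5 16) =((1 14 15 13 11 7 10)(4 16 5 6))^39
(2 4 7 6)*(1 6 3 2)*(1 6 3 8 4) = (1 3 2)(4 7 8) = [0, 3, 1, 2, 7, 5, 6, 8, 4]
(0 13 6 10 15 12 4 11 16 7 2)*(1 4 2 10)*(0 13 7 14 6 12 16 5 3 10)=[7, 4, 13, 10, 11, 3, 1, 0, 8, 9, 15, 5, 2, 12, 6, 16, 14]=(0 7)(1 4 11 5 3 10 15 16 14 6)(2 13 12)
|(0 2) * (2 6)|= 3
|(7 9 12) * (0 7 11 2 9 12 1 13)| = 8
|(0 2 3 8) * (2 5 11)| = 6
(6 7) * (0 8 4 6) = [8, 1, 2, 3, 6, 5, 7, 0, 4] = (0 8 4 6 7)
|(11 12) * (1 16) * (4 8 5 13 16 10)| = |(1 10 4 8 5 13 16)(11 12)| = 14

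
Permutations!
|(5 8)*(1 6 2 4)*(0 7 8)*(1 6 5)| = |(0 7 8 1 5)(2 4 6)| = 15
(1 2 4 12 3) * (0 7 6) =[7, 2, 4, 1, 12, 5, 0, 6, 8, 9, 10, 11, 3] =(0 7 6)(1 2 4 12 3)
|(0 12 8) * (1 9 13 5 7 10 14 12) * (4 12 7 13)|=6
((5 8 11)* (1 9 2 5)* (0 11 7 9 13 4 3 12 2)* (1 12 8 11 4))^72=((0 4 3 8 7 9)(1 13)(2 5 11 12))^72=(13)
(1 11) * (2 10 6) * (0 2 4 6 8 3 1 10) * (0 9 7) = [2, 11, 9, 1, 6, 5, 4, 0, 3, 7, 8, 10] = (0 2 9 7)(1 11 10 8 3)(4 6)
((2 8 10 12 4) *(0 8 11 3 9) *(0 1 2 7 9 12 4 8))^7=((1 2 11 3 12 8 10 4 7 9))^7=(1 4 12 2 7 8 11 9 10 3)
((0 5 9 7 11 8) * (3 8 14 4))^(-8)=((0 5 9 7 11 14 4 3 8))^(-8)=(0 5 9 7 11 14 4 3 8)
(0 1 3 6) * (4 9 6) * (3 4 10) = (0 1 4 9 6)(3 10) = [1, 4, 2, 10, 9, 5, 0, 7, 8, 6, 3]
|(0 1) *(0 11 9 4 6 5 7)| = 8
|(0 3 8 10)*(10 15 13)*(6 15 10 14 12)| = 20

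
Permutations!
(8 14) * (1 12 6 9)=(1 12 6 9)(8 14)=[0, 12, 2, 3, 4, 5, 9, 7, 14, 1, 10, 11, 6, 13, 8]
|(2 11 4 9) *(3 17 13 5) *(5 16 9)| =9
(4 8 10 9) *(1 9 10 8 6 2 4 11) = [0, 9, 4, 3, 6, 5, 2, 7, 8, 11, 10, 1] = (1 9 11)(2 4 6)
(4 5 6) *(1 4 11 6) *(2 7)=(1 4 5)(2 7)(6 11)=[0, 4, 7, 3, 5, 1, 11, 2, 8, 9, 10, 6]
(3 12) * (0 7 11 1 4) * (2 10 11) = (0 7 2 10 11 1 4)(3 12) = [7, 4, 10, 12, 0, 5, 6, 2, 8, 9, 11, 1, 3]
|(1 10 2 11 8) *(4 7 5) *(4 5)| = 10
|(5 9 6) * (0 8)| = 6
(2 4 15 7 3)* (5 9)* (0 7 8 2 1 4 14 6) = (0 7 3 1 4 15 8 2 14 6)(5 9) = [7, 4, 14, 1, 15, 9, 0, 3, 2, 5, 10, 11, 12, 13, 6, 8]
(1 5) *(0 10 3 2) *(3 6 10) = (0 3 2)(1 5)(6 10) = [3, 5, 0, 2, 4, 1, 10, 7, 8, 9, 6]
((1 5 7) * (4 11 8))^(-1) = (1 7 5)(4 8 11)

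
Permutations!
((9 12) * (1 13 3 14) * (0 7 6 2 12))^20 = ((0 7 6 2 12 9)(1 13 3 14))^20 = (14)(0 6 12)(2 9 7)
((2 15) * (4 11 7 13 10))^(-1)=(2 15)(4 10 13 7 11)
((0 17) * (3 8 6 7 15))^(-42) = ((0 17)(3 8 6 7 15))^(-42) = (17)(3 7 8 15 6)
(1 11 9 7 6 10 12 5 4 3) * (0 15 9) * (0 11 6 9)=(0 15)(1 6 10 12 5 4 3)(7 9)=[15, 6, 2, 1, 3, 4, 10, 9, 8, 7, 12, 11, 5, 13, 14, 0]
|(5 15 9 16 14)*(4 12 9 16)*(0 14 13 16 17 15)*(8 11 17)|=|(0 14 5)(4 12 9)(8 11 17 15)(13 16)|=12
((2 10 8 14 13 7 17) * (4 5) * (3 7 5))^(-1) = ((2 10 8 14 13 5 4 3 7 17))^(-1) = (2 17 7 3 4 5 13 14 8 10)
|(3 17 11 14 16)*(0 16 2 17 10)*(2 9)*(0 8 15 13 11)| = 12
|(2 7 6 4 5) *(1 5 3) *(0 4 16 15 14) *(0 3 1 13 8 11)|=|(0 4 1 5 2 7 6 16 15 14 3 13 8 11)|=14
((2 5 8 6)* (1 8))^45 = ((1 8 6 2 5))^45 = (8)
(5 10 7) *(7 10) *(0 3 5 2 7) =[3, 1, 7, 5, 4, 0, 6, 2, 8, 9, 10] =(10)(0 3 5)(2 7)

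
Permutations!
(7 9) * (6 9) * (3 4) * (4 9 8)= (3 9 7 6 8 4)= [0, 1, 2, 9, 3, 5, 8, 6, 4, 7]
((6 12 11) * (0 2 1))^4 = (0 2 1)(6 12 11)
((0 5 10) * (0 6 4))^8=(0 6 5 4 10)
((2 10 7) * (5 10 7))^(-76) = (10)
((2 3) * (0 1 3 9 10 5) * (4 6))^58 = ((0 1 3 2 9 10 5)(4 6))^58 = (0 3 9 5 1 2 10)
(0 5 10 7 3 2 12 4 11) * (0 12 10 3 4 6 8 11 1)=(0 5 3 2 10 7 4 1)(6 8 11 12)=[5, 0, 10, 2, 1, 3, 8, 4, 11, 9, 7, 12, 6]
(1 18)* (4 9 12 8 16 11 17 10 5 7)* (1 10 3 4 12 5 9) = (1 18 10 9 5 7 12 8 16 11 17 3 4) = [0, 18, 2, 4, 1, 7, 6, 12, 16, 5, 9, 17, 8, 13, 14, 15, 11, 3, 10]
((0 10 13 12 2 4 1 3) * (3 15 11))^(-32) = (0 11 1 2 13)(3 15 4 12 10)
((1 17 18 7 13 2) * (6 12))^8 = (1 18 13)(2 17 7)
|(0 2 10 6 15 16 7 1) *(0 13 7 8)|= |(0 2 10 6 15 16 8)(1 13 7)|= 21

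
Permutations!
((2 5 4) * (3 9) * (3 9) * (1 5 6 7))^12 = ((9)(1 5 4 2 6 7))^12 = (9)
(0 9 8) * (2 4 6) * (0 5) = [9, 1, 4, 3, 6, 0, 2, 7, 5, 8] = (0 9 8 5)(2 4 6)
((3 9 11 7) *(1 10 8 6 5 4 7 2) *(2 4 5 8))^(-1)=(1 2 10)(3 7 4 11 9)(6 8)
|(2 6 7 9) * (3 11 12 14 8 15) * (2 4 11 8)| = |(2 6 7 9 4 11 12 14)(3 8 15)| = 24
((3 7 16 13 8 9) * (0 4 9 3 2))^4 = ((0 4 9 2)(3 7 16 13 8))^4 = (3 8 13 16 7)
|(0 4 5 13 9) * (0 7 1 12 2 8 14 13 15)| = 8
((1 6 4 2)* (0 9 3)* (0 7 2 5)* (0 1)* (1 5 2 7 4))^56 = ((0 9 3 4 2)(1 6))^56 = (0 9 3 4 2)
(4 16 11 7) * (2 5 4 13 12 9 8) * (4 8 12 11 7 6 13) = (2 5 8)(4 16 7)(6 13 11)(9 12) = [0, 1, 5, 3, 16, 8, 13, 4, 2, 12, 10, 6, 9, 11, 14, 15, 7]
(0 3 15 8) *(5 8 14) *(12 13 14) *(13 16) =(0 3 15 12 16 13 14 5 8) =[3, 1, 2, 15, 4, 8, 6, 7, 0, 9, 10, 11, 16, 14, 5, 12, 13]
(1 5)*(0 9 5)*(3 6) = (0 9 5 1)(3 6) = [9, 0, 2, 6, 4, 1, 3, 7, 8, 5]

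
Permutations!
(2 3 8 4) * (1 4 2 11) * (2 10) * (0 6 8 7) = [6, 4, 3, 7, 11, 5, 8, 0, 10, 9, 2, 1] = (0 6 8 10 2 3 7)(1 4 11)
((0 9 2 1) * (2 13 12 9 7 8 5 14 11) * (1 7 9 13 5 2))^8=(0 5 11)(1 9 14)(2 8 7)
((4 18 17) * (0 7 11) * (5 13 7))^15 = ((0 5 13 7 11)(4 18 17))^15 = (18)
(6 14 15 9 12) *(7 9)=[0, 1, 2, 3, 4, 5, 14, 9, 8, 12, 10, 11, 6, 13, 15, 7]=(6 14 15 7 9 12)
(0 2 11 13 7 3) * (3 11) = (0 2 3)(7 11 13) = [2, 1, 3, 0, 4, 5, 6, 11, 8, 9, 10, 13, 12, 7]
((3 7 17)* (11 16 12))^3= (17)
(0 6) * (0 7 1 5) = (0 6 7 1 5) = [6, 5, 2, 3, 4, 0, 7, 1]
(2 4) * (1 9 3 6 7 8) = [0, 9, 4, 6, 2, 5, 7, 8, 1, 3] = (1 9 3 6 7 8)(2 4)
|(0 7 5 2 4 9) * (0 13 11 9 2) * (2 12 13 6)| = |(0 7 5)(2 4 12 13 11 9 6)| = 21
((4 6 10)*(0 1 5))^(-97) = (0 5 1)(4 10 6)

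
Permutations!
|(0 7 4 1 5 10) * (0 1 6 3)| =15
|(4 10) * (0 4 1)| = 4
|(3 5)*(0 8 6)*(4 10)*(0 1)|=|(0 8 6 1)(3 5)(4 10)|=4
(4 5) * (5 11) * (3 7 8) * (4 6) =(3 7 8)(4 11 5 6) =[0, 1, 2, 7, 11, 6, 4, 8, 3, 9, 10, 5]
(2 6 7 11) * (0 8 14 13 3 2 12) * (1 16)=(0 8 14 13 3 2 6 7 11 12)(1 16)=[8, 16, 6, 2, 4, 5, 7, 11, 14, 9, 10, 12, 0, 3, 13, 15, 1]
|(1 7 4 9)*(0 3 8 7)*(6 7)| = 8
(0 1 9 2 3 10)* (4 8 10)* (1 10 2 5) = [10, 9, 3, 4, 8, 1, 6, 7, 2, 5, 0] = (0 10)(1 9 5)(2 3 4 8)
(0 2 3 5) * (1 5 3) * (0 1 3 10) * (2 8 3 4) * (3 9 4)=(0 8 9 4 2 3 10)(1 5)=[8, 5, 3, 10, 2, 1, 6, 7, 9, 4, 0]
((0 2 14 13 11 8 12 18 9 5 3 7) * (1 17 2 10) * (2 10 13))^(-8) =((0 13 11 8 12 18 9 5 3 7)(1 17 10)(2 14))^(-8) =(0 11 12 9 3)(1 17 10)(5 7 13 8 18)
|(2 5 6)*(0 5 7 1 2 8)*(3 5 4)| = 6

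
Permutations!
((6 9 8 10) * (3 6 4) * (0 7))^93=((0 7)(3 6 9 8 10 4))^93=(0 7)(3 8)(4 9)(6 10)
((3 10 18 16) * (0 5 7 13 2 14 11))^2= ((0 5 7 13 2 14 11)(3 10 18 16))^2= (0 7 2 11 5 13 14)(3 18)(10 16)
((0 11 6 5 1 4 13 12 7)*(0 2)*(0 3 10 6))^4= ((0 11)(1 4 13 12 7 2 3 10 6 5))^4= (1 7 6 13 3)(2 5 12 10 4)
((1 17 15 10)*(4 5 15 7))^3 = ((1 17 7 4 5 15 10))^3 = (1 4 10 7 15 17 5)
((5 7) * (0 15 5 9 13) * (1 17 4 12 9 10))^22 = ((0 15 5 7 10 1 17 4 12 9 13))^22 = (17)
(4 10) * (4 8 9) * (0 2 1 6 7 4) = [2, 6, 1, 3, 10, 5, 7, 4, 9, 0, 8] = (0 2 1 6 7 4 10 8 9)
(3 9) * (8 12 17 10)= (3 9)(8 12 17 10)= [0, 1, 2, 9, 4, 5, 6, 7, 12, 3, 8, 11, 17, 13, 14, 15, 16, 10]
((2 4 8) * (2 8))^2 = ((8)(2 4))^2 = (8)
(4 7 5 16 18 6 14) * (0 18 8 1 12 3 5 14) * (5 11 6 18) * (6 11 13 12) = (18)(0 5 16 8 1 6)(3 13 12)(4 7 14) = [5, 6, 2, 13, 7, 16, 0, 14, 1, 9, 10, 11, 3, 12, 4, 15, 8, 17, 18]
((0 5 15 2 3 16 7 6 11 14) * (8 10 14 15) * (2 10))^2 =((0 5 8 2 3 16 7 6 11 15 10 14))^2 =(0 8 3 7 11 10)(2 16 6 15 14 5)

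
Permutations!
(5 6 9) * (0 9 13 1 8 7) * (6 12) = (0 9 5 12 6 13 1 8 7) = [9, 8, 2, 3, 4, 12, 13, 0, 7, 5, 10, 11, 6, 1]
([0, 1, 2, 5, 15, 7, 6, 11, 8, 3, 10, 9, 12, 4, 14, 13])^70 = (4 15 13)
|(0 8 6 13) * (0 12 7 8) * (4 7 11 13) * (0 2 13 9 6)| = |(0 2 13 12 11 9 6 4 7 8)| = 10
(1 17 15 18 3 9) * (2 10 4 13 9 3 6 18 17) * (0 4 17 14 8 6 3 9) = (0 4 13)(1 2 10 17 15 14 8 6 18 3 9) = [4, 2, 10, 9, 13, 5, 18, 7, 6, 1, 17, 11, 12, 0, 8, 14, 16, 15, 3]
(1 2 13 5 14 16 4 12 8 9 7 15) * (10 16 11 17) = [0, 2, 13, 3, 12, 14, 6, 15, 9, 7, 16, 17, 8, 5, 11, 1, 4, 10] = (1 2 13 5 14 11 17 10 16 4 12 8 9 7 15)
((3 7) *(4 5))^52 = (7)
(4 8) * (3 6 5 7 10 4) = [0, 1, 2, 6, 8, 7, 5, 10, 3, 9, 4] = (3 6 5 7 10 4 8)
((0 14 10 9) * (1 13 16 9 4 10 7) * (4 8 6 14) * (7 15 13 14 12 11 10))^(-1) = ((0 4 7 1 14 15 13 16 9)(6 12 11 10 8))^(-1) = (0 9 16 13 15 14 1 7 4)(6 8 10 11 12)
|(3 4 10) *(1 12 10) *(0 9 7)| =|(0 9 7)(1 12 10 3 4)| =15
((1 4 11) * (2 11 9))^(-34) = (1 4 9 2 11)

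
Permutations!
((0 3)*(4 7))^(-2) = (7)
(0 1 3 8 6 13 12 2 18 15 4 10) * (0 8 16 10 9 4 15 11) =[1, 3, 18, 16, 9, 5, 13, 7, 6, 4, 8, 0, 2, 12, 14, 15, 10, 17, 11] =(0 1 3 16 10 8 6 13 12 2 18 11)(4 9)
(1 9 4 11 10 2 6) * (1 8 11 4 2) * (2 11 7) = (1 9 11 10)(2 6 8 7) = [0, 9, 6, 3, 4, 5, 8, 2, 7, 11, 1, 10]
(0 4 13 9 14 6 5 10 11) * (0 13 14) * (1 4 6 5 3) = (0 6 3 1 4 14 5 10 11 13 9) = [6, 4, 2, 1, 14, 10, 3, 7, 8, 0, 11, 13, 12, 9, 5]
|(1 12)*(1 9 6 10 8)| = 6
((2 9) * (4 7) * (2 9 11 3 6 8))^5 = (11)(4 7)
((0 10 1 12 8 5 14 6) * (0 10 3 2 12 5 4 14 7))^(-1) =(0 7 5 1 10 6 14 4 8 12 2 3)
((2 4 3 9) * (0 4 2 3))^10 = (9)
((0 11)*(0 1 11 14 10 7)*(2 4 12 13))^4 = (14)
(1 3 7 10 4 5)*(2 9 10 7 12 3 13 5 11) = (1 13 5)(2 9 10 4 11)(3 12) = [0, 13, 9, 12, 11, 1, 6, 7, 8, 10, 4, 2, 3, 5]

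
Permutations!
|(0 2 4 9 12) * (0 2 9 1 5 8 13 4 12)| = |(0 9)(1 5 8 13 4)(2 12)| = 10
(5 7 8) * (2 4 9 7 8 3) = (2 4 9 7 3)(5 8) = [0, 1, 4, 2, 9, 8, 6, 3, 5, 7]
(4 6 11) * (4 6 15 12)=(4 15 12)(6 11)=[0, 1, 2, 3, 15, 5, 11, 7, 8, 9, 10, 6, 4, 13, 14, 12]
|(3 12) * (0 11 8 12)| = |(0 11 8 12 3)| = 5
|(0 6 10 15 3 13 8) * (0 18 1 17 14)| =11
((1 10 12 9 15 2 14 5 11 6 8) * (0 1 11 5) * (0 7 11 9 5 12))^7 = (0 1 10)(2 15 9 8 6 11 7 14)(5 12)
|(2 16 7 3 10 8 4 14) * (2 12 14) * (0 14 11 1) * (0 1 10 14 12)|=|(0 12 11 10 8 4 2 16 7 3 14)|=11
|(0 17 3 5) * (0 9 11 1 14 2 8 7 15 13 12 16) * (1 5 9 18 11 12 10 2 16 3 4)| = |(0 17 4 1 14 16)(2 8 7 15 13 10)(3 9 12)(5 18 11)| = 6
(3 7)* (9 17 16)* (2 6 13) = (2 6 13)(3 7)(9 17 16) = [0, 1, 6, 7, 4, 5, 13, 3, 8, 17, 10, 11, 12, 2, 14, 15, 9, 16]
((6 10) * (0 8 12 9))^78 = (0 12)(8 9)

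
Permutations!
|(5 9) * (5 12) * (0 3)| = |(0 3)(5 9 12)| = 6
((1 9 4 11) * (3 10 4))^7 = ((1 9 3 10 4 11))^7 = (1 9 3 10 4 11)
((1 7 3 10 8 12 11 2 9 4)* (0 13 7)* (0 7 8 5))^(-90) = (0 13 8 12 11 2 9 4 1 7 3 10 5)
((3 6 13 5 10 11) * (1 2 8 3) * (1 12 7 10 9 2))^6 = ((2 8 3 6 13 5 9)(7 10 11 12))^6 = (2 9 5 13 6 3 8)(7 11)(10 12)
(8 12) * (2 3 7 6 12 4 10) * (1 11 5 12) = (1 11 5 12 8 4 10 2 3 7 6) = [0, 11, 3, 7, 10, 12, 1, 6, 4, 9, 2, 5, 8]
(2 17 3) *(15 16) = (2 17 3)(15 16) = [0, 1, 17, 2, 4, 5, 6, 7, 8, 9, 10, 11, 12, 13, 14, 16, 15, 3]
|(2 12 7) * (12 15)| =4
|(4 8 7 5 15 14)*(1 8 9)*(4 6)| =9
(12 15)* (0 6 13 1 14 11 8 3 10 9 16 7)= (0 6 13 1 14 11 8 3 10 9 16 7)(12 15)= [6, 14, 2, 10, 4, 5, 13, 0, 3, 16, 9, 8, 15, 1, 11, 12, 7]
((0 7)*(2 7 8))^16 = ((0 8 2 7))^16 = (8)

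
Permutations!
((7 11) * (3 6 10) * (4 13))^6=((3 6 10)(4 13)(7 11))^6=(13)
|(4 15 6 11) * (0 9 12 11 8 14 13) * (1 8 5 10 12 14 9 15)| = 13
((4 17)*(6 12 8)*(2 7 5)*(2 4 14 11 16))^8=(17)(6 8 12)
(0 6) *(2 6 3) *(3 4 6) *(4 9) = (0 9 4 6)(2 3) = [9, 1, 3, 2, 6, 5, 0, 7, 8, 4]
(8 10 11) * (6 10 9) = (6 10 11 8 9) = [0, 1, 2, 3, 4, 5, 10, 7, 9, 6, 11, 8]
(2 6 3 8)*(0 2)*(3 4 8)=(0 2 6 4 8)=[2, 1, 6, 3, 8, 5, 4, 7, 0]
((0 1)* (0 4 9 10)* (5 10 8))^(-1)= ((0 1 4 9 8 5 10))^(-1)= (0 10 5 8 9 4 1)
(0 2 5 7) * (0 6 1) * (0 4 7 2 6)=[6, 4, 5, 3, 7, 2, 1, 0]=(0 6 1 4 7)(2 5)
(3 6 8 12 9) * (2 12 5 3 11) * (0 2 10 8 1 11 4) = (0 2 12 9 4)(1 11 10 8 5 3 6) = [2, 11, 12, 6, 0, 3, 1, 7, 5, 4, 8, 10, 9]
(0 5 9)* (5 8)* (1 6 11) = (0 8 5 9)(1 6 11) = [8, 6, 2, 3, 4, 9, 11, 7, 5, 0, 10, 1]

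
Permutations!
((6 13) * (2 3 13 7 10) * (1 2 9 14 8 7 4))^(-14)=(1 6 3)(2 4 13)(7 10 9 14 8)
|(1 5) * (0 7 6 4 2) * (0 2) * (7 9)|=10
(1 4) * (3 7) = (1 4)(3 7) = [0, 4, 2, 7, 1, 5, 6, 3]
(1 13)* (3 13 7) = (1 7 3 13) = [0, 7, 2, 13, 4, 5, 6, 3, 8, 9, 10, 11, 12, 1]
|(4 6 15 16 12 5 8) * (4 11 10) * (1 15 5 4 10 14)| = |(1 15 16 12 4 6 5 8 11 14)| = 10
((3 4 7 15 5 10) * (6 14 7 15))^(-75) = (15)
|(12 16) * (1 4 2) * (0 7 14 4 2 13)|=10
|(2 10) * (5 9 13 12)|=4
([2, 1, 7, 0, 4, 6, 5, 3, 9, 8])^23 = (0 3 7 2)(5 6)(8 9)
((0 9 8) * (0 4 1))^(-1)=((0 9 8 4 1))^(-1)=(0 1 4 8 9)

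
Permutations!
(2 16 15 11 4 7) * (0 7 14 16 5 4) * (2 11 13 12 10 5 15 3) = (0 7 11)(2 15 13 12 10 5 4 14 16 3) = [7, 1, 15, 2, 14, 4, 6, 11, 8, 9, 5, 0, 10, 12, 16, 13, 3]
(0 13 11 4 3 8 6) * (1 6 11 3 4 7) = (0 13 3 8 11 7 1 6) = [13, 6, 2, 8, 4, 5, 0, 1, 11, 9, 10, 7, 12, 3]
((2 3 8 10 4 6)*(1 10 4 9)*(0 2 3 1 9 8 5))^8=(0 5 3 6 4 8 10 1 2)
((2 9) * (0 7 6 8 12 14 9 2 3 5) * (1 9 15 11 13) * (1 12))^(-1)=(0 5 3 9 1 8 6 7)(11 15 14 12 13)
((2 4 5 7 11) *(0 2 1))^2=((0 2 4 5 7 11 1))^2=(0 4 7 1 2 5 11)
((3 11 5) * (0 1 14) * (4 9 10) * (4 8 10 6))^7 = (0 1 14)(3 11 5)(4 9 6)(8 10)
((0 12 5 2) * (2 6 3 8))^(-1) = (0 2 8 3 6 5 12)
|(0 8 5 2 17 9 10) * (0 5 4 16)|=20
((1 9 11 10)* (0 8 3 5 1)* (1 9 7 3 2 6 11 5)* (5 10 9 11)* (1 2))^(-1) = (0 10 9 11 5 6 2 3 7 1 8)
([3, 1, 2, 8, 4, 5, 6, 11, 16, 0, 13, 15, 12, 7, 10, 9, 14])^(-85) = (0 16 13 15 3 14 7 9 8 10 11)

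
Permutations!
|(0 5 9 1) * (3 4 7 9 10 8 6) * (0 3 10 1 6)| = 10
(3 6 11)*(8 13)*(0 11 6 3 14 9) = (0 11 14 9)(8 13) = [11, 1, 2, 3, 4, 5, 6, 7, 13, 0, 10, 14, 12, 8, 9]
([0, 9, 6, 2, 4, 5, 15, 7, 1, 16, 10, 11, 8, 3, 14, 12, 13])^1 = (1 9 16 13 3 2 6 15 12 8)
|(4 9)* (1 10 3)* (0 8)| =|(0 8)(1 10 3)(4 9)| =6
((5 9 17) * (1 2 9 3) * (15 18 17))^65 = (1 2 9 15 18 17 5 3)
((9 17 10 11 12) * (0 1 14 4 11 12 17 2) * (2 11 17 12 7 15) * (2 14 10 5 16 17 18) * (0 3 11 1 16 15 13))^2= (0 17 15 4 2 11 9 10 13 16 5 14 18 3 12 1 7)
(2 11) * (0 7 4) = (0 7 4)(2 11) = [7, 1, 11, 3, 0, 5, 6, 4, 8, 9, 10, 2]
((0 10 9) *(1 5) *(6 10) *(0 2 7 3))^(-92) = (0 3 7 2 9 10 6)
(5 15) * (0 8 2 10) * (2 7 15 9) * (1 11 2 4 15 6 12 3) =(0 8 7 6 12 3 1 11 2 10)(4 15 5 9) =[8, 11, 10, 1, 15, 9, 12, 6, 7, 4, 0, 2, 3, 13, 14, 5]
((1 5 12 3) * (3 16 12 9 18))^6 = (1 5 9 18 3)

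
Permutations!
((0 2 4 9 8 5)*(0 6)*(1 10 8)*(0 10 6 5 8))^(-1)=(0 10 6 1 9 4 2)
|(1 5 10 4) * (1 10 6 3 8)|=10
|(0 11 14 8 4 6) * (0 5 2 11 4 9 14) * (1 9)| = 12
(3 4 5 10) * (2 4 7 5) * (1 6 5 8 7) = (1 6 5 10 3)(2 4)(7 8) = [0, 6, 4, 1, 2, 10, 5, 8, 7, 9, 3]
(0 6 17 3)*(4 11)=[6, 1, 2, 0, 11, 5, 17, 7, 8, 9, 10, 4, 12, 13, 14, 15, 16, 3]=(0 6 17 3)(4 11)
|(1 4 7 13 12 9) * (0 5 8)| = 6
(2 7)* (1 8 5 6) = (1 8 5 6)(2 7) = [0, 8, 7, 3, 4, 6, 1, 2, 5]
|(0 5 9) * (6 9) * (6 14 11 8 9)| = 6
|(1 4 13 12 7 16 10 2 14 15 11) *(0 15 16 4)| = |(0 15 11 1)(2 14 16 10)(4 13 12 7)| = 4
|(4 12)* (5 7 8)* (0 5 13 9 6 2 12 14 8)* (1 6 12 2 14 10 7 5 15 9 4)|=|(0 15 9 12 1 6 14 8 13 4 10 7)|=12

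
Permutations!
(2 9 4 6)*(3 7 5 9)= [0, 1, 3, 7, 6, 9, 2, 5, 8, 4]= (2 3 7 5 9 4 6)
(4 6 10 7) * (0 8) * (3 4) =(0 8)(3 4 6 10 7) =[8, 1, 2, 4, 6, 5, 10, 3, 0, 9, 7]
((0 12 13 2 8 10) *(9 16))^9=((0 12 13 2 8 10)(9 16))^9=(0 2)(8 12)(9 16)(10 13)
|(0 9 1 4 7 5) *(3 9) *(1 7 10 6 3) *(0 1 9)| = 9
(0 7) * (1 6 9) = [7, 6, 2, 3, 4, 5, 9, 0, 8, 1] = (0 7)(1 6 9)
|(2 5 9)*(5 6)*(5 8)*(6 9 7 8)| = 6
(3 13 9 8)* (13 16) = [0, 1, 2, 16, 4, 5, 6, 7, 3, 8, 10, 11, 12, 9, 14, 15, 13] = (3 16 13 9 8)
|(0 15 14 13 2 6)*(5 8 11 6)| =9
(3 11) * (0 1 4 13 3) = (0 1 4 13 3 11) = [1, 4, 2, 11, 13, 5, 6, 7, 8, 9, 10, 0, 12, 3]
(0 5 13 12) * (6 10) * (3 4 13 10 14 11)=(0 5 10 6 14 11 3 4 13 12)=[5, 1, 2, 4, 13, 10, 14, 7, 8, 9, 6, 3, 0, 12, 11]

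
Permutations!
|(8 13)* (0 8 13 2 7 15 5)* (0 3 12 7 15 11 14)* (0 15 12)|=|(0 8 2 12 7 11 14 15 5 3)|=10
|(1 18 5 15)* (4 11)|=|(1 18 5 15)(4 11)|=4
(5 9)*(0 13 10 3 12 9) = (0 13 10 3 12 9 5) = [13, 1, 2, 12, 4, 0, 6, 7, 8, 5, 3, 11, 9, 10]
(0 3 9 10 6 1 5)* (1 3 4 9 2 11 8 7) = (0 4 9 10 6 3 2 11 8 7 1 5) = [4, 5, 11, 2, 9, 0, 3, 1, 7, 10, 6, 8]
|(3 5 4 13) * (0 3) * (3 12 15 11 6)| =9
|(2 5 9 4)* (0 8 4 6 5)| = 12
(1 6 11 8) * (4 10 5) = (1 6 11 8)(4 10 5) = [0, 6, 2, 3, 10, 4, 11, 7, 1, 9, 5, 8]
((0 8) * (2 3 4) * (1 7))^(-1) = (0 8)(1 7)(2 4 3)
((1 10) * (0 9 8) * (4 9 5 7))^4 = ((0 5 7 4 9 8)(1 10))^4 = (10)(0 9 7)(4 5 8)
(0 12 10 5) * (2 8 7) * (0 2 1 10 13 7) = (0 12 13 7 1 10 5 2 8) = [12, 10, 8, 3, 4, 2, 6, 1, 0, 9, 5, 11, 13, 7]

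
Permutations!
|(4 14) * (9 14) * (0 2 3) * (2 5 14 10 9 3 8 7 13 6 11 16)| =70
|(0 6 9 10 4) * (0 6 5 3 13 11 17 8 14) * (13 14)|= 4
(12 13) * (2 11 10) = (2 11 10)(12 13) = [0, 1, 11, 3, 4, 5, 6, 7, 8, 9, 2, 10, 13, 12]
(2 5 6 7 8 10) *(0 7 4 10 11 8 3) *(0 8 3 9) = [7, 1, 5, 8, 10, 6, 4, 9, 11, 0, 2, 3] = (0 7 9)(2 5 6 4 10)(3 8 11)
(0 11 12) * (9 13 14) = (0 11 12)(9 13 14) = [11, 1, 2, 3, 4, 5, 6, 7, 8, 13, 10, 12, 0, 14, 9]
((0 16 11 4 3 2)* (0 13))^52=(0 4 13 11 2 16 3)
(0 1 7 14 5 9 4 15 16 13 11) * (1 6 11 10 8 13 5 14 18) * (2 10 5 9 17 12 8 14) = (0 6 11)(1 7 18)(2 10 14)(4 15 16 9)(5 17 12 8 13) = [6, 7, 10, 3, 15, 17, 11, 18, 13, 4, 14, 0, 8, 5, 2, 16, 9, 12, 1]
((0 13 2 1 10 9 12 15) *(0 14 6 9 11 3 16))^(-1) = (0 16 3 11 10 1 2 13)(6 14 15 12 9)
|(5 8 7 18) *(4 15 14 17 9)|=20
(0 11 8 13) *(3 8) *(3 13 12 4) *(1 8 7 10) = (0 11 13)(1 8 12 4 3 7 10) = [11, 8, 2, 7, 3, 5, 6, 10, 12, 9, 1, 13, 4, 0]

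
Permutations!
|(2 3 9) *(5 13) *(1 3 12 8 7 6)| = 8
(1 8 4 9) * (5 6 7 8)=(1 5 6 7 8 4 9)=[0, 5, 2, 3, 9, 6, 7, 8, 4, 1]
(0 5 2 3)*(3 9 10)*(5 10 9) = (0 10 3)(2 5) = [10, 1, 5, 0, 4, 2, 6, 7, 8, 9, 3]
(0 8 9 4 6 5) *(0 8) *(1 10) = (1 10)(4 6 5 8 9) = [0, 10, 2, 3, 6, 8, 5, 7, 9, 4, 1]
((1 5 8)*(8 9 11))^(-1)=(1 8 11 9 5)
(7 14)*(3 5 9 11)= (3 5 9 11)(7 14)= [0, 1, 2, 5, 4, 9, 6, 14, 8, 11, 10, 3, 12, 13, 7]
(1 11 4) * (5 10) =(1 11 4)(5 10) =[0, 11, 2, 3, 1, 10, 6, 7, 8, 9, 5, 4]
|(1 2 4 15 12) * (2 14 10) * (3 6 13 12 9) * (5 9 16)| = |(1 14 10 2 4 15 16 5 9 3 6 13 12)| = 13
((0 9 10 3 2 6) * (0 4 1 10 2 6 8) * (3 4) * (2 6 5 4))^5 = ((0 9 6 3 5 4 1 10 2 8))^5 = (0 4)(1 9)(2 3)(5 8)(6 10)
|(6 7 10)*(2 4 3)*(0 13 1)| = |(0 13 1)(2 4 3)(6 7 10)| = 3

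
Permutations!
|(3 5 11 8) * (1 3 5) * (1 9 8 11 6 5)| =|(11)(1 3 9 8)(5 6)| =4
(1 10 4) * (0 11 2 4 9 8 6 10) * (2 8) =[11, 0, 4, 3, 1, 5, 10, 7, 6, 2, 9, 8] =(0 11 8 6 10 9 2 4 1)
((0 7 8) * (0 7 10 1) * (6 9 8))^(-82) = ((0 10 1)(6 9 8 7))^(-82) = (0 1 10)(6 8)(7 9)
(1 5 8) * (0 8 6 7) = (0 8 1 5 6 7) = [8, 5, 2, 3, 4, 6, 7, 0, 1]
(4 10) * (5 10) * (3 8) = (3 8)(4 5 10) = [0, 1, 2, 8, 5, 10, 6, 7, 3, 9, 4]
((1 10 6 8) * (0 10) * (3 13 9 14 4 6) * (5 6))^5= (0 14 1 9 8 13 6 3 5 10 4)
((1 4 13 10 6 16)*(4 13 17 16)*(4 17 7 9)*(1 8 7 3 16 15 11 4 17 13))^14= (3 17 16 15 8 11 7 4 9)(6 10 13)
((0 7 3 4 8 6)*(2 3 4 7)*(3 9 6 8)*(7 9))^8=((0 2 7 4 3 9 6))^8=(0 2 7 4 3 9 6)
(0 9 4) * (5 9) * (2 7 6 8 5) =(0 2 7 6 8 5 9 4) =[2, 1, 7, 3, 0, 9, 8, 6, 5, 4]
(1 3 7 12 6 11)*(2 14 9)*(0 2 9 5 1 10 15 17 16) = (0 2 14 5 1 3 7 12 6 11 10 15 17 16) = [2, 3, 14, 7, 4, 1, 11, 12, 8, 9, 15, 10, 6, 13, 5, 17, 0, 16]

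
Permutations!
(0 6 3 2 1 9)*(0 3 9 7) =(0 6 9 3 2 1 7) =[6, 7, 1, 2, 4, 5, 9, 0, 8, 3]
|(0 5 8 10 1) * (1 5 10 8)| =4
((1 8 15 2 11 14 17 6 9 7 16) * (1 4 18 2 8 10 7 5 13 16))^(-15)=((1 10 7)(2 11 14 17 6 9 5 13 16 4 18)(8 15))^(-15)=(2 13 17 18 5 14 4 9 11 16 6)(8 15)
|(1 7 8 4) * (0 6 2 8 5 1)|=|(0 6 2 8 4)(1 7 5)|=15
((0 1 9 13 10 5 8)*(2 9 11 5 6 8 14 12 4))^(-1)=(0 8 6 10 13 9 2 4 12 14 5 11 1)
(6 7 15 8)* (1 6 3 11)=(1 6 7 15 8 3 11)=[0, 6, 2, 11, 4, 5, 7, 15, 3, 9, 10, 1, 12, 13, 14, 8]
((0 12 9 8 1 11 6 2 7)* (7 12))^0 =((0 7)(1 11 6 2 12 9 8))^0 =(12)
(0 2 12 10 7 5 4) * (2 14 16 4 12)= (0 14 16 4)(5 12 10 7)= [14, 1, 2, 3, 0, 12, 6, 5, 8, 9, 7, 11, 10, 13, 16, 15, 4]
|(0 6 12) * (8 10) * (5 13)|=|(0 6 12)(5 13)(8 10)|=6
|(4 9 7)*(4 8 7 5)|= 6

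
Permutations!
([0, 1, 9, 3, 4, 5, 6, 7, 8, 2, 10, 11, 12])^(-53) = (12)(2 9)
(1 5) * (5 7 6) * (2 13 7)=(1 2 13 7 6 5)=[0, 2, 13, 3, 4, 1, 5, 6, 8, 9, 10, 11, 12, 7]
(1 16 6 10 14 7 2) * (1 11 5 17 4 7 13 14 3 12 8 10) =(1 16 6)(2 11 5 17 4 7)(3 12 8 10)(13 14) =[0, 16, 11, 12, 7, 17, 1, 2, 10, 9, 3, 5, 8, 14, 13, 15, 6, 4]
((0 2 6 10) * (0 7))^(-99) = (0 2 6 10 7)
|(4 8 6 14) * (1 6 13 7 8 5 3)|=6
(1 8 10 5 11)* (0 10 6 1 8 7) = (0 10 5 11 8 6 1 7) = [10, 7, 2, 3, 4, 11, 1, 0, 6, 9, 5, 8]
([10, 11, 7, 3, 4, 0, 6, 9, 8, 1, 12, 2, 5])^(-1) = [5, 9, 11, 3, 4, 12, 6, 2, 8, 7, 0, 1, 10]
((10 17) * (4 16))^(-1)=((4 16)(10 17))^(-1)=(4 16)(10 17)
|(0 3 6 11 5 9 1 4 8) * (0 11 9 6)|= |(0 3)(1 4 8 11 5 6 9)|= 14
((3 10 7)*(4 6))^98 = (3 7 10)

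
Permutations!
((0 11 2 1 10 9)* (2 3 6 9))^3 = ((0 11 3 6 9)(1 10 2))^3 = (0 6 11 9 3)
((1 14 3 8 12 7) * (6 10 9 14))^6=((1 6 10 9 14 3 8 12 7))^6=(1 8 9)(3 10 7)(6 12 14)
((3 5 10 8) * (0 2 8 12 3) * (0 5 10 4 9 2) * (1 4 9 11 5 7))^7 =(1 7 8 2 9 5 11 4)(3 10 12)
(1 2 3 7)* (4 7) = (1 2 3 4 7) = [0, 2, 3, 4, 7, 5, 6, 1]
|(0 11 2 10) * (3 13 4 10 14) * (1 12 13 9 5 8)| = 13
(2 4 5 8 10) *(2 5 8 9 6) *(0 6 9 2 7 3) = (0 6 7 3)(2 4 8 10 5) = [6, 1, 4, 0, 8, 2, 7, 3, 10, 9, 5]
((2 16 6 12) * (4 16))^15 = (16)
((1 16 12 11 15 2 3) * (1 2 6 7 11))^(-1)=((1 16 12)(2 3)(6 7 11 15))^(-1)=(1 12 16)(2 3)(6 15 11 7)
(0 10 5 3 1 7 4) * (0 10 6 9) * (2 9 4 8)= (0 6 4 10 5 3 1 7 8 2 9)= [6, 7, 9, 1, 10, 3, 4, 8, 2, 0, 5]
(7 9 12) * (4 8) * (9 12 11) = (4 8)(7 12)(9 11) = [0, 1, 2, 3, 8, 5, 6, 12, 4, 11, 10, 9, 7]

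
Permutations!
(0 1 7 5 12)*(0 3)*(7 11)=(0 1 11 7 5 12 3)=[1, 11, 2, 0, 4, 12, 6, 5, 8, 9, 10, 7, 3]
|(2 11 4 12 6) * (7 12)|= |(2 11 4 7 12 6)|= 6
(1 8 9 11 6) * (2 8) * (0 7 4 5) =(0 7 4 5)(1 2 8 9 11 6) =[7, 2, 8, 3, 5, 0, 1, 4, 9, 11, 10, 6]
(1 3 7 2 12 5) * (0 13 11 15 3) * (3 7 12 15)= (0 13 11 3 12 5 1)(2 15 7)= [13, 0, 15, 12, 4, 1, 6, 2, 8, 9, 10, 3, 5, 11, 14, 7]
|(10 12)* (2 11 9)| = |(2 11 9)(10 12)| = 6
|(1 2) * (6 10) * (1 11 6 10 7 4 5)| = |(1 2 11 6 7 4 5)| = 7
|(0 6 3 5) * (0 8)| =|(0 6 3 5 8)| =5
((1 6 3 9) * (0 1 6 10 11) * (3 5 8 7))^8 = ((0 1 10 11)(3 9 6 5 8 7))^8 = (11)(3 6 8)(5 7 9)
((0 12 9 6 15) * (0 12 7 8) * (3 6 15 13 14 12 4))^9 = (3 6 13 14 12 9 15 4)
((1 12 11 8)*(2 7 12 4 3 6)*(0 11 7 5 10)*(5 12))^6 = (0 6)(1 7)(2 11)(3 10)(4 5)(8 12)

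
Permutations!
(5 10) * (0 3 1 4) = (0 3 1 4)(5 10) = [3, 4, 2, 1, 0, 10, 6, 7, 8, 9, 5]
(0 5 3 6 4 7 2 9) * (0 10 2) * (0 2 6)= [5, 1, 9, 0, 7, 3, 4, 2, 8, 10, 6]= (0 5 3)(2 9 10 6 4 7)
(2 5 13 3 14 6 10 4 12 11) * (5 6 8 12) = (2 6 10 4 5 13 3 14 8 12 11) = [0, 1, 6, 14, 5, 13, 10, 7, 12, 9, 4, 2, 11, 3, 8]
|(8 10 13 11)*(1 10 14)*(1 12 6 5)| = 9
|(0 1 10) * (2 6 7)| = |(0 1 10)(2 6 7)| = 3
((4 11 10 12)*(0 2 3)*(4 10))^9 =((0 2 3)(4 11)(10 12))^9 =(4 11)(10 12)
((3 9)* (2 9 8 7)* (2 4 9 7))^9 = ((2 7 4 9 3 8))^9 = (2 9)(3 7)(4 8)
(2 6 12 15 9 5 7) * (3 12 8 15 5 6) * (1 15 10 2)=(1 15 9 6 8 10 2 3 12 5 7)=[0, 15, 3, 12, 4, 7, 8, 1, 10, 6, 2, 11, 5, 13, 14, 9]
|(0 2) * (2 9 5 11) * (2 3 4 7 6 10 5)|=|(0 9 2)(3 4 7 6 10 5 11)|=21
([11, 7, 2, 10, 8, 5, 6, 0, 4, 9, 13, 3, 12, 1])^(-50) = [7, 13, 2, 11, 4, 5, 6, 1, 8, 9, 3, 0, 12, 10]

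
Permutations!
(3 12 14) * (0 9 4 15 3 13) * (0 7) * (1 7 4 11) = (0 9 11 1 7)(3 12 14 13 4 15) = [9, 7, 2, 12, 15, 5, 6, 0, 8, 11, 10, 1, 14, 4, 13, 3]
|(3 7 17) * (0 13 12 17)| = 6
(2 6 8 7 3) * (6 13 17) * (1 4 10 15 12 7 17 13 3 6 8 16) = (1 4 10 15 12 7 6 16)(2 3)(8 17) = [0, 4, 3, 2, 10, 5, 16, 6, 17, 9, 15, 11, 7, 13, 14, 12, 1, 8]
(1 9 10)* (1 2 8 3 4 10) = [0, 9, 8, 4, 10, 5, 6, 7, 3, 1, 2] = (1 9)(2 8 3 4 10)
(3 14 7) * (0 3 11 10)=(0 3 14 7 11 10)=[3, 1, 2, 14, 4, 5, 6, 11, 8, 9, 0, 10, 12, 13, 7]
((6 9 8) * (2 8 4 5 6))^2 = (4 6)(5 9)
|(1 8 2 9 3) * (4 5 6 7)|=20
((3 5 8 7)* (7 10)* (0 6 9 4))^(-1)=(0 4 9 6)(3 7 10 8 5)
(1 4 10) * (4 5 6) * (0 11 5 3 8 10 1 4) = (0 11 5 6)(1 3 8 10 4) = [11, 3, 2, 8, 1, 6, 0, 7, 10, 9, 4, 5]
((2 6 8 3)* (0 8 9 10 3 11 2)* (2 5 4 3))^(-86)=((0 8 11 5 4 3)(2 6 9 10))^(-86)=(0 4 11)(2 9)(3 5 8)(6 10)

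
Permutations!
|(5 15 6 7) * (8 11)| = 4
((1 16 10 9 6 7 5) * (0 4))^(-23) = ((0 4)(1 16 10 9 6 7 5))^(-23) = (0 4)(1 7 9 16 5 6 10)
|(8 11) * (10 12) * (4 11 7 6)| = 10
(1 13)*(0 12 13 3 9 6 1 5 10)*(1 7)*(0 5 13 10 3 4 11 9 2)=(13)(0 12 10 5 3 2)(1 4 11 9 6 7)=[12, 4, 0, 2, 11, 3, 7, 1, 8, 6, 5, 9, 10, 13]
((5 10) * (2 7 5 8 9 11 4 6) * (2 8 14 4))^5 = ((2 7 5 10 14 4 6 8 9 11))^5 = (2 4)(5 8)(6 7)(9 10)(11 14)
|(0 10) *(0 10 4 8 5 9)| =5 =|(10)(0 4 8 5 9)|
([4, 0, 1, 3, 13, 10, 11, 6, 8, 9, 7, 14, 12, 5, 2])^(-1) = [1, 2, 14, 3, 0, 13, 7, 10, 8, 9, 5, 6, 12, 4, 11]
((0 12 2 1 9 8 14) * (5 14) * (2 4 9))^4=(0 8 12 5 4 14 9)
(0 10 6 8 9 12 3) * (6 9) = (0 10 9 12 3)(6 8) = [10, 1, 2, 0, 4, 5, 8, 7, 6, 12, 9, 11, 3]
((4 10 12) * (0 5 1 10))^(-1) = (0 4 12 10 1 5)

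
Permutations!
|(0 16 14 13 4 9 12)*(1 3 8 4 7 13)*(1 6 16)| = |(0 1 3 8 4 9 12)(6 16 14)(7 13)| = 42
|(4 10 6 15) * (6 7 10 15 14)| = |(4 15)(6 14)(7 10)| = 2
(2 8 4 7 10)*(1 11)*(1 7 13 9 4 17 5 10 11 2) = (1 2 8 17 5 10)(4 13 9)(7 11) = [0, 2, 8, 3, 13, 10, 6, 11, 17, 4, 1, 7, 12, 9, 14, 15, 16, 5]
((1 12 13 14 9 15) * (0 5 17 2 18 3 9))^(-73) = (0 14 13 12 1 15 9 3 18 2 17 5)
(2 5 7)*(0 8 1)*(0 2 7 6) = (0 8 1 2 5 6) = [8, 2, 5, 3, 4, 6, 0, 7, 1]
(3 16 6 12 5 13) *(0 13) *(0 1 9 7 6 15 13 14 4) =(0 14 4)(1 9 7 6 12 5)(3 16 15 13) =[14, 9, 2, 16, 0, 1, 12, 6, 8, 7, 10, 11, 5, 3, 4, 13, 15]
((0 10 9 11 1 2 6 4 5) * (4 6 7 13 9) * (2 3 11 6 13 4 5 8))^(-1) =((0 10 5)(1 3 11)(2 7 4 8)(6 13 9))^(-1) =(0 5 10)(1 11 3)(2 8 4 7)(6 9 13)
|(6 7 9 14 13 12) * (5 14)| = |(5 14 13 12 6 7 9)| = 7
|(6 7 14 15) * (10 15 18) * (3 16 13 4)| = |(3 16 13 4)(6 7 14 18 10 15)| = 12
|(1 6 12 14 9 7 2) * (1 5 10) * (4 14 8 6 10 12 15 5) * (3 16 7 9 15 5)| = |(1 10)(2 4 14 15 3 16 7)(5 12 8 6)| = 28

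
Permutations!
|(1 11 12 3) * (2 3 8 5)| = |(1 11 12 8 5 2 3)| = 7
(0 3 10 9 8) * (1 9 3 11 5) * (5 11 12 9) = (0 12 9 8)(1 5)(3 10) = [12, 5, 2, 10, 4, 1, 6, 7, 0, 8, 3, 11, 9]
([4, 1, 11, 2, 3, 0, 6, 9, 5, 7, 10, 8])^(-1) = (0 5 8 11 2 3 4)(7 9)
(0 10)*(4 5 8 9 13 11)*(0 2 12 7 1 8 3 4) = (0 10 2 12 7 1 8 9 13 11)(3 4 5) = [10, 8, 12, 4, 5, 3, 6, 1, 9, 13, 2, 0, 7, 11]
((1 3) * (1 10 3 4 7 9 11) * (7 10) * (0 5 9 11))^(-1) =(0 9 5)(1 11 7 3 10 4) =((0 5 9)(1 4 10 3 7 11))^(-1)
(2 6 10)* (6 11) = (2 11 6 10) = [0, 1, 11, 3, 4, 5, 10, 7, 8, 9, 2, 6]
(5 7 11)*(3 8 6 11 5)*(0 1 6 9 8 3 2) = [1, 6, 0, 3, 4, 7, 11, 5, 9, 8, 10, 2] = (0 1 6 11 2)(5 7)(8 9)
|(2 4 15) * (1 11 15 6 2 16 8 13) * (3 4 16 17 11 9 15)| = |(1 9 15 17 11 3 4 6 2 16 8 13)| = 12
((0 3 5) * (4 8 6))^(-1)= ((0 3 5)(4 8 6))^(-1)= (0 5 3)(4 6 8)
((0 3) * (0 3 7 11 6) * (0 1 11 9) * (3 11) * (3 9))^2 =((0 7 3 11 6 1 9))^2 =(0 3 6 9 7 11 1)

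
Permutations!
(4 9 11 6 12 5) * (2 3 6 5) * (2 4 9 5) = (2 3 6 12 4 5 9 11) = [0, 1, 3, 6, 5, 9, 12, 7, 8, 11, 10, 2, 4]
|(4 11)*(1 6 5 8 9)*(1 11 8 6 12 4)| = 6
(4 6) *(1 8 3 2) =(1 8 3 2)(4 6) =[0, 8, 1, 2, 6, 5, 4, 7, 3]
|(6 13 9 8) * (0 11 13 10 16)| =8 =|(0 11 13 9 8 6 10 16)|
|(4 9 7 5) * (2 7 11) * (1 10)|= |(1 10)(2 7 5 4 9 11)|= 6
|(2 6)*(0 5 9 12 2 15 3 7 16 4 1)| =12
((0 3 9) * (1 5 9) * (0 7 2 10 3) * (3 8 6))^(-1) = ((1 5 9 7 2 10 8 6 3))^(-1) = (1 3 6 8 10 2 7 9 5)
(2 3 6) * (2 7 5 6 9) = [0, 1, 3, 9, 4, 6, 7, 5, 8, 2] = (2 3 9)(5 6 7)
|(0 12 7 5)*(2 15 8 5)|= 7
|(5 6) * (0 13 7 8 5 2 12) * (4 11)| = 8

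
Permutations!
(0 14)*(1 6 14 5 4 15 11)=(0 5 4 15 11 1 6 14)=[5, 6, 2, 3, 15, 4, 14, 7, 8, 9, 10, 1, 12, 13, 0, 11]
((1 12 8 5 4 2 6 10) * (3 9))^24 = (12)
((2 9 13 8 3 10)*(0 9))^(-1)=(0 2 10 3 8 13 9)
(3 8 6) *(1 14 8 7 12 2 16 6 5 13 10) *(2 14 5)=[0, 5, 16, 7, 4, 13, 3, 12, 2, 9, 1, 11, 14, 10, 8, 15, 6]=(1 5 13 10)(2 16 6 3 7 12 14 8)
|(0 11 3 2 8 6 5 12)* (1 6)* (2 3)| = |(0 11 2 8 1 6 5 12)| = 8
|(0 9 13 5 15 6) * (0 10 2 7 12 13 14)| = |(0 9 14)(2 7 12 13 5 15 6 10)| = 24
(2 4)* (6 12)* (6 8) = (2 4)(6 12 8) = [0, 1, 4, 3, 2, 5, 12, 7, 6, 9, 10, 11, 8]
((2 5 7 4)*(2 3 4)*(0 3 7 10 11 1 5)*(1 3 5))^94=((0 5 10 11 3 4 7 2))^94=(0 7 3 10)(2 4 11 5)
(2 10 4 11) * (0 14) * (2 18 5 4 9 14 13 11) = (0 13 11 18 5 4 2 10 9 14) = [13, 1, 10, 3, 2, 4, 6, 7, 8, 14, 9, 18, 12, 11, 0, 15, 16, 17, 5]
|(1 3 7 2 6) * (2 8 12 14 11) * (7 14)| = 6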